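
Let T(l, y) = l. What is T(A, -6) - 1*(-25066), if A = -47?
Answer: 25019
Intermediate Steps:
T(A, -6) - 1*(-25066) = -47 - 1*(-25066) = -47 + 25066 = 25019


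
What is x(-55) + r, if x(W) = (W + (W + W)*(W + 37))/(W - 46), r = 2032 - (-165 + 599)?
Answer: 159473/101 ≈ 1578.9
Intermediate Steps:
r = 1598 (r = 2032 - 1*434 = 2032 - 434 = 1598)
x(W) = (W + 2*W*(37 + W))/(-46 + W) (x(W) = (W + (2*W)*(37 + W))/(-46 + W) = (W + 2*W*(37 + W))/(-46 + W))
x(-55) + r = -55*(75 + 2*(-55))/(-46 - 55) + 1598 = -55*(75 - 110)/(-101) + 1598 = -55*(-1/101)*(-35) + 1598 = -1925/101 + 1598 = 159473/101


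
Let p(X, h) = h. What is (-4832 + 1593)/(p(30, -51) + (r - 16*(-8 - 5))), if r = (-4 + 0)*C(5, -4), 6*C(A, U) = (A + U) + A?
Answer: -3239/153 ≈ -21.170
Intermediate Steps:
C(A, U) = A/3 + U/6 (C(A, U) = ((A + U) + A)/6 = (U + 2*A)/6 = A/3 + U/6)
r = -4 (r = (-4 + 0)*((⅓)*5 + (⅙)*(-4)) = -4*(5/3 - ⅔) = -4*1 = -4)
(-4832 + 1593)/(p(30, -51) + (r - 16*(-8 - 5))) = (-4832 + 1593)/(-51 + (-4 - 16*(-8 - 5))) = -3239/(-51 + (-4 - 16*(-13))) = -3239/(-51 + (-4 - 1*(-208))) = -3239/(-51 + (-4 + 208)) = -3239/(-51 + 204) = -3239/153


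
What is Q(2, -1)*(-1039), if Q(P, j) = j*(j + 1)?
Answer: 0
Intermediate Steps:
Q(P, j) = j*(1 + j)
Q(2, -1)*(-1039) = -(1 - 1)*(-1039) = -1*0*(-1039) = 0*(-1039) = 0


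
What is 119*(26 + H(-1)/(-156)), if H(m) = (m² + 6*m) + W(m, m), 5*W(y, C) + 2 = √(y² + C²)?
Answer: 805511/260 - 119*√2/780 ≈ 3097.9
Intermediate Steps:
W(y, C) = -⅖ + √(C² + y²)/5 (W(y, C) = -⅖ + √(y² + C²)/5 = -⅖ + √(C² + y²)/5)
H(m) = -⅖ + m² + 6*m + √2*√(m²)/5 (H(m) = (m² + 6*m) + (-⅖ + √(m² + m²)/5) = (m² + 6*m) + (-⅖ + √(2*m²)/5) = (m² + 6*m) + (-⅖ + (√2*√(m²))/5) = (m² + 6*m) + (-⅖ + √2*√(m²)/5) = -⅖ + m² + 6*m + √2*√(m²)/5)
119*(26 + H(-1)/(-156)) = 119*(26 + (-⅖ + (-1)² + 6*(-1) + √2*√((-1)²)/5)/(-156)) = 119*(26 + (-⅖ + 1 - 6 + √2*√1/5)*(-1/156)) = 119*(26 + (-⅖ + 1 - 6 + (⅕)*√2*1)*(-1/156)) = 119*(26 + (-⅖ + 1 - 6 + √2/5)*(-1/156)) = 119*(26 + (-27/5 + √2/5)*(-1/156)) = 119*(26 + (9/260 - √2/780)) = 119*(6769/260 - √2/780) = 805511/260 - 119*√2/780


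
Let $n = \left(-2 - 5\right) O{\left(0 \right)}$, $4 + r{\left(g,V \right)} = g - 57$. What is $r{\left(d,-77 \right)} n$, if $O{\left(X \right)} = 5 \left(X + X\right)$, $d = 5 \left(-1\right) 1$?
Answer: $0$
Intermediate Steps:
$d = -5$ ($d = \left(-5\right) 1 = -5$)
$O{\left(X \right)} = 10 X$ ($O{\left(X \right)} = 5 \cdot 2 X = 10 X$)
$r{\left(g,V \right)} = -61 + g$ ($r{\left(g,V \right)} = -4 + \left(g - 57\right) = -4 + \left(-57 + g\right) = -61 + g$)
$n = 0$ ($n = \left(-2 - 5\right) 10 \cdot 0 = \left(-7\right) 0 = 0$)
$r{\left(d,-77 \right)} n = \left(-61 - 5\right) 0 = \left(-66\right) 0 = 0$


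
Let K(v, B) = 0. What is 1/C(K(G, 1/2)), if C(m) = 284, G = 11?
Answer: 1/284 ≈ 0.0035211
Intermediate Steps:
1/C(K(G, 1/2)) = 1/284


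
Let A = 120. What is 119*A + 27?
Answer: 14307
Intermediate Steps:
119*A + 27 = 119*120 + 27 = 14280 + 27 = 14307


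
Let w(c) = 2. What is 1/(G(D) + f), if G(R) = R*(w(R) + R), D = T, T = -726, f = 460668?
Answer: 1/986292 ≈ 1.0139e-6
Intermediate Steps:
D = -726
G(R) = R*(2 + R)
1/(G(D) + f) = 1/(-726*(2 - 726) + 460668) = 1/(-726*(-724) + 460668) = 1/(525624 + 460668) = 1/986292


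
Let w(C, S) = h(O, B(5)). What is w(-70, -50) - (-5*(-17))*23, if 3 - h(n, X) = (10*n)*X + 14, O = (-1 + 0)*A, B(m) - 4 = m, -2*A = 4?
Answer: -2146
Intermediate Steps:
A = -2 (A = -½*4 = -2)
B(m) = 4 + m
O = 2 (O = (-1 + 0)*(-2) = -1*(-2) = 2)
h(n, X) = -11 - 10*X*n (h(n, X) = 3 - ((10*n)*X + 14) = 3 - (10*X*n + 14) = 3 - (14 + 10*X*n) = 3 + (-14 - 10*X*n) = -11 - 10*X*n)
w(C, S) = -191 (w(C, S) = -11 - 10*(4 + 5)*2 = -11 - 10*9*2 = -11 - 180 = -191)
w(-70, -50) - (-5*(-17))*23 = -191 - (-5*(-17))*23 = -191 - 85*23 = -191 - 1*1955 = -191 - 1955 = -2146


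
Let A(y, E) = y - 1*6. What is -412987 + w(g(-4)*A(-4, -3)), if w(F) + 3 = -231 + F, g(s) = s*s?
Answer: -413381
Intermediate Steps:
A(y, E) = -6 + y (A(y, E) = y - 6 = -6 + y)
g(s) = s²
w(F) = -234 + F (w(F) = -3 + (-231 + F) = -234 + F)
-412987 + w(g(-4)*A(-4, -3)) = -412987 + (-234 + (-4)²*(-6 - 4)) = -412987 + (-234 + 16*(-10)) = -412987 + (-234 - 160) = -412987 - 394 = -413381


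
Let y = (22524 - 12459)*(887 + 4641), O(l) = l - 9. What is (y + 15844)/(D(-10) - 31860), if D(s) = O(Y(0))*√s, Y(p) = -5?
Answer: -44329338126/25376539 + 97396537*I*√10/126882695 ≈ -1746.9 + 2.4274*I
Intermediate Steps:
O(l) = -9 + l
y = 55639320 (y = 10065*5528 = 55639320)
D(s) = -14*√s (D(s) = (-9 - 5)*√s = -14*√s)
(y + 15844)/(D(-10) - 31860) = (55639320 + 15844)/(-14*I*√10 - 31860) = 55655164/(-14*I*√10 - 31860) = 55655164/(-31860 - 14*I*√10)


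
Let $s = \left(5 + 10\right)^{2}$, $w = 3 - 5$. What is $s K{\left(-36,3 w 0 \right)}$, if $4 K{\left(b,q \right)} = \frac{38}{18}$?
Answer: $\frac{475}{4} \approx 118.75$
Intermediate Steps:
$w = -2$
$s = 225$ ($s = 15^{2} = 225$)
$K{\left(b,q \right)} = \frac{19}{36}$ ($K{\left(b,q \right)} = \frac{38 \cdot \frac{1}{18}}{4} = \frac{1}{4} \cdot \frac{19}{9} = \frac{19}{36}$)
$s K{\left(-36,3 w 0 \right)} = 225 \cdot \frac{19}{36} = \frac{475}{4}$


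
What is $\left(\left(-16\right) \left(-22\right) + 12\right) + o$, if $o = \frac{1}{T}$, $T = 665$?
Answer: $\frac{242061}{665} \approx 364.0$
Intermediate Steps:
$o = \frac{1}{665} \approx 0.0015038$
$\left(\left(-16\right) \left(-22\right) + 12\right) + o = \left(\left(-16\right) \left(-22\right) + 12\right) + \frac{1}{665} = \left(352 + 12\right) + \frac{1}{665} = 364 + \frac{1}{665} = \frac{242061}{665}$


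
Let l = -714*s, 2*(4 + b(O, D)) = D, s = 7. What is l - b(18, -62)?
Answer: -4963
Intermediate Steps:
b(O, D) = -4 + D/2
l = -4998 (l = -714*7 = -4998)
l - b(18, -62) = -4998 - (-4 + (½)*(-62)) = -4998 - (-4 - 31) = -4998 - 1*(-35) = -4998 + 35 = -4963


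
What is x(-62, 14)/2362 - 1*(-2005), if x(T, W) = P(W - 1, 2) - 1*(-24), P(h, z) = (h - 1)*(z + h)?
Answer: 2368007/1181 ≈ 2005.1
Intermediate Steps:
P(h, z) = (-1 + h)*(h + z)
x(T, W) = 21 + W + (-1 + W)² (x(T, W) = ((W - 1)² - (W - 1) - 1*2 + (W - 1)*2) - 1*(-24) = ((-1 + W)² - (-1 + W) - 2 + (-1 + W)*2) + 24 = ((-1 + W)² + (1 - W) - 2 + (-2 + 2*W)) + 24 = (-3 + W + (-1 + W)²) + 24 = 21 + W + (-1 + W)²)
x(-62, 14)/2362 - 1*(-2005) = (22 + 14² - 1*14)/2362 - 1*(-2005) = (22 + 196 - 14)*(1/2362) + 2005 = 204*(1/2362) + 2005 = 102/1181 + 2005 = 2368007/1181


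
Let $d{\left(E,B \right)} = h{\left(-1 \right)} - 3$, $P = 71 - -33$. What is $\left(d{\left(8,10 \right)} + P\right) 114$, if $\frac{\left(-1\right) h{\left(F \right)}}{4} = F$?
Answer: $11970$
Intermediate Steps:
$P = 104$ ($P = 71 + 33 = 104$)
$h{\left(F \right)} = - 4 F$
$d{\left(E,B \right)} = 1$ ($d{\left(E,B \right)} = \left(-4\right) \left(-1\right) - 3 = 4 - 3 = 1$)
$\left(d{\left(8,10 \right)} + P\right) 114 = \left(1 + 104\right) 114 = 105 \cdot 114 = 11970$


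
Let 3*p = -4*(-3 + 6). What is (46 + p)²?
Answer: 1764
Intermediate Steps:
p = -4 (p = (-4*(-3 + 6))/3 = (-4*3)/3 = (⅓)*(-12) = -4)
(46 + p)² = (46 - 4)² = 42² = 1764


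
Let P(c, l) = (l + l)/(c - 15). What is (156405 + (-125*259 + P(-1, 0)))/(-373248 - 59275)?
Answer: -124030/432523 ≈ -0.28676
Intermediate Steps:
P(c, l) = 2*l/(-15 + c) (P(c, l) = (2*l)/(-15 + c) = 2*l/(-15 + c))
(156405 + (-125*259 + P(-1, 0)))/(-373248 - 59275) = (156405 + (-125*259 + 2*0/(-15 - 1)))/(-373248 - 59275) = (156405 + (-32375 + 2*0/(-16)))/(-432523) = (156405 + (-32375 + 2*0*(-1/16)))*(-1/432523) = (156405 + (-32375 + 0))*(-1/432523) = (156405 - 32375)*(-1/432523) = 124030*(-1/432523) = -124030/432523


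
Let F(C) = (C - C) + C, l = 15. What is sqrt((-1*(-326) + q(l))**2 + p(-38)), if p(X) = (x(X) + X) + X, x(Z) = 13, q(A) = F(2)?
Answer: sqrt(107521) ≈ 327.90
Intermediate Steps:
F(C) = C (F(C) = 0 + C = C)
q(A) = 2
p(X) = 13 + 2*X (p(X) = (13 + X) + X = 13 + 2*X)
sqrt((-1*(-326) + q(l))**2 + p(-38)) = sqrt((-1*(-326) + 2)**2 + (13 + 2*(-38))) = sqrt((326 + 2)**2 + (13 - 76)) = sqrt(328**2 - 63) = sqrt(107584 - 63) = sqrt(107521)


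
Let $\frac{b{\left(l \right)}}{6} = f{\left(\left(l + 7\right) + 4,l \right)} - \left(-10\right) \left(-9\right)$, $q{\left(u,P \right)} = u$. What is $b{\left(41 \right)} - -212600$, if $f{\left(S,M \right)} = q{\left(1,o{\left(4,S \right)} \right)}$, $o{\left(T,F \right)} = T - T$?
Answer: $212066$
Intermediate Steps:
$o{\left(T,F \right)} = 0$
$f{\left(S,M \right)} = 1$
$b{\left(l \right)} = -534$ ($b{\left(l \right)} = 6 \left(1 - \left(-10\right) \left(-9\right)\right) = 6 \left(1 - 90\right) = 6 \left(-89\right) = -534$)
$b{\left(41 \right)} - -212600 = -534 - -212600 = -534 + 212600 = 212066$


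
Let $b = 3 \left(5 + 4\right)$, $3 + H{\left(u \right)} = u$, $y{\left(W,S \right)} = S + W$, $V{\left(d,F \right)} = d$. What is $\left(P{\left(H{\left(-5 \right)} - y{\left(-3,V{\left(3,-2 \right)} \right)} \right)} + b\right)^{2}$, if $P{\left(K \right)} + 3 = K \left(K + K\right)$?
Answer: $23104$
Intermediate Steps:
$H{\left(u \right)} = -3 + u$
$P{\left(K \right)} = -3 + 2 K^{2}$ ($P{\left(K \right)} = -3 + K \left(K + K\right) = -3 + K 2 K = -3 + 2 K^{2}$)
$b = 27$ ($b = 3 \cdot 9 = 27$)
$\left(P{\left(H{\left(-5 \right)} - y{\left(-3,V{\left(3,-2 \right)} \right)} \right)} + b\right)^{2} = \left(\left(-3 + 2 \left(\left(-3 - 5\right) - \left(3 - 3\right)\right)^{2}\right) + 27\right)^{2} = \left(\left(-3 + 2 \left(-8 - 0\right)^{2}\right) + 27\right)^{2} = \left(\left(-3 + 2 \left(-8 + 0\right)^{2}\right) + 27\right)^{2} = \left(\left(-3 + 2 \left(-8\right)^{2}\right) + 27\right)^{2} = \left(\left(-3 + 2 \cdot 64\right) + 27\right)^{2} = \left(\left(-3 + 128\right) + 27\right)^{2} = \left(125 + 27\right)^{2} = 152^{2} = 23104$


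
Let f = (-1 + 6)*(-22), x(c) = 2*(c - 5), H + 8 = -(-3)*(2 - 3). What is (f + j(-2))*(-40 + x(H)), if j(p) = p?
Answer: 8064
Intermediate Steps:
H = -11 (H = -8 - (-3)*(2 - 3) = -8 - (-3)*(-1) = -8 - 1*3 = -8 - 3 = -11)
x(c) = -10 + 2*c (x(c) = 2*(-5 + c) = -10 + 2*c)
f = -110 (f = 5*(-22) = -110)
(f + j(-2))*(-40 + x(H)) = (-110 - 2)*(-40 + (-10 + 2*(-11))) = -112*(-40 + (-10 - 22)) = -112*(-40 - 32) = -112*(-72) = 8064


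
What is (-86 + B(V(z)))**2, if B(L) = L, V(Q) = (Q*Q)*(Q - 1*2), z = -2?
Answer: 10404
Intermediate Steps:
V(Q) = Q**2*(-2 + Q) (V(Q) = Q**2*(Q - 2) = Q**2*(-2 + Q))
(-86 + B(V(z)))**2 = (-86 + (-2)**2*(-2 - 2))**2 = (-86 + 4*(-4))**2 = (-86 - 16)**2 = (-102)**2 = 10404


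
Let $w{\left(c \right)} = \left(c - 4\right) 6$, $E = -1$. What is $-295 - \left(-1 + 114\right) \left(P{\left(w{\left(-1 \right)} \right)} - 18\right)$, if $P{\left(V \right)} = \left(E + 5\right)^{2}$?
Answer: $-69$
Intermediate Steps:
$w{\left(c \right)} = -24 + 6 c$ ($w{\left(c \right)} = \left(-4 + c\right) 6 = -24 + 6 c$)
$P{\left(V \right)} = 16$ ($P{\left(V \right)} = \left(-1 + 5\right)^{2} = 4^{2} = 16$)
$-295 - \left(-1 + 114\right) \left(P{\left(w{\left(-1 \right)} \right)} - 18\right) = -295 - \left(-1 + 114\right) \left(16 - 18\right) = -295 - 113 \left(-2\right) = -295 - -226 = -295 + 226 = -69$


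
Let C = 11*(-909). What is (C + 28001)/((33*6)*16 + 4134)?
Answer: 9001/3651 ≈ 2.4654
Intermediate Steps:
C = -9999
(C + 28001)/((33*6)*16 + 4134) = (-9999 + 28001)/((33*6)*16 + 4134) = 18002/(198*16 + 4134) = 18002/(3168 + 4134) = 18002/7302 = 18002*(1/7302) = 9001/3651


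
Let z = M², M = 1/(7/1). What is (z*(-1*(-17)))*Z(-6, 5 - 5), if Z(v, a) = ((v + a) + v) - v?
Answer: -102/49 ≈ -2.0816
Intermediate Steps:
M = ⅐ (M = 1/(7*1) = 1/7 = ⅐ ≈ 0.14286)
z = 1/49 (z = (⅐)² = 1/49 ≈ 0.020408)
Z(v, a) = a + v (Z(v, a) = ((a + v) + v) - v = (a + 2*v) - v = a + v)
(z*(-1*(-17)))*Z(-6, 5 - 5) = ((-1*(-17))/49)*((5 - 5) - 6) = ((1/49)*17)*(0 - 6) = (17/49)*(-6) = -102/49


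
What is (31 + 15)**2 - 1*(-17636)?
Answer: 19752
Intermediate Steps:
(31 + 15)**2 - 1*(-17636) = 46**2 + 17636 = 2116 + 17636 = 19752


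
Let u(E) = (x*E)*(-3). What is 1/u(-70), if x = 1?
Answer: 1/210 ≈ 0.0047619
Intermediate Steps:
u(E) = -3*E (u(E) = (1*E)*(-3) = E*(-3) = -3*E)
1/u(-70) = 1/(-3*(-70)) = 1/210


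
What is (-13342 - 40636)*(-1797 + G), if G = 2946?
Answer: -62020722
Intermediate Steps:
(-13342 - 40636)*(-1797 + G) = (-13342 - 40636)*(-1797 + 2946) = -53978*1149 = -62020722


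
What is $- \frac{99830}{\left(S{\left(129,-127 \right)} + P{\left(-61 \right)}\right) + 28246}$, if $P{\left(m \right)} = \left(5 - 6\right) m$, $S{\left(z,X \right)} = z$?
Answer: $- \frac{49915}{14218} \approx -3.5107$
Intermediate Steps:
$P{\left(m \right)} = - m$
$- \frac{99830}{\left(S{\left(129,-127 \right)} + P{\left(-61 \right)}\right) + 28246} = - \frac{99830}{\left(129 - -61\right) + 28246} = - \frac{99830}{\left(129 + 61\right) + 28246} = - \frac{99830}{190 + 28246} = - \frac{99830}{28436} = \left(-99830\right) \frac{1}{28436} = - \frac{49915}{14218}$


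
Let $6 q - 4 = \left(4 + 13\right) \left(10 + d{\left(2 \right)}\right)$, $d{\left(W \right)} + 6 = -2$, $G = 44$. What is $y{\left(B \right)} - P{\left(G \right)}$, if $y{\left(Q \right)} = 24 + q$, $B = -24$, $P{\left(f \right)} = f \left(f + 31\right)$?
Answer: $- \frac{9809}{3} \approx -3269.7$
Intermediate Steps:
$d{\left(W \right)} = -8$ ($d{\left(W \right)} = -6 - 2 = -8$)
$P{\left(f \right)} = f \left(31 + f\right)$
$q = \frac{19}{3}$ ($q = \frac{2}{3} + \frac{\left(4 + 13\right) \left(10 - 8\right)}{6} = \frac{2}{3} + \frac{17 \cdot 2}{6} = \frac{2}{3} + \frac{1}{6} \cdot 34 = \frac{2}{3} + \frac{17}{3} = \frac{19}{3} \approx 6.3333$)
$y{\left(Q \right)} = \frac{91}{3}$ ($y{\left(Q \right)} = 24 + \frac{19}{3} = \frac{91}{3}$)
$y{\left(B \right)} - P{\left(G \right)} = \frac{91}{3} - 44 \left(31 + 44\right) = \frac{91}{3} - 44 \cdot 75 = \frac{91}{3} - 3300 = - \frac{9809}{3}$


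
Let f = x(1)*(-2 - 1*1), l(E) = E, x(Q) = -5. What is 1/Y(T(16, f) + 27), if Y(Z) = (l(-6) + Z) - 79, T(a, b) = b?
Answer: -1/43 ≈ -0.023256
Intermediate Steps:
f = 15 (f = -5*(-2 - 1*1) = -5*(-2 - 1) = -5*(-3) = 15)
Y(Z) = -85 + Z (Y(Z) = (-6 + Z) - 79 = -85 + Z)
1/Y(T(16, f) + 27) = 1/(-85 + (15 + 27)) = 1/(-85 + 42) = 1/(-43) = -1/43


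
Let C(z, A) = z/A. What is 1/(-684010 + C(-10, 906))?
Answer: -453/309856535 ≈ -1.4620e-6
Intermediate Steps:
1/(-684010 + C(-10, 906)) = 1/(-684010 - 10/906) = 1/(-684010 - 10*1/906) = 1/(-684010 - 5/453) = 1/(-309856535/453) = -453/309856535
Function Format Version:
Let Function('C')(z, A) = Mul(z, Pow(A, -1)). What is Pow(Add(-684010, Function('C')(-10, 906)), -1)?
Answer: Rational(-453, 309856535) ≈ -1.4620e-6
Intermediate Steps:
Pow(Add(-684010, Function('C')(-10, 906)), -1) = Pow(Add(-684010, Mul(-10, Pow(906, -1))), -1) = Pow(Add(-684010, Mul(-10, Rational(1, 906))), -1) = Pow(Add(-684010, Rational(-5, 453)), -1) = Pow(Rational(-309856535, 453), -1) = Rational(-453, 309856535)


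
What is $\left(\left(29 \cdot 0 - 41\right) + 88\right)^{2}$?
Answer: $2209$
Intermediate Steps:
$\left(\left(29 \cdot 0 - 41\right) + 88\right)^{2} = \left(\left(0 - 41\right) + 88\right)^{2} = \left(-41 + 88\right)^{2} = 47^{2} = 2209$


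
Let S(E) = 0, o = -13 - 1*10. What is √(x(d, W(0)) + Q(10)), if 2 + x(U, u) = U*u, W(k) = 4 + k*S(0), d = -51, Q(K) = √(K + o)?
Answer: √(-206 + I*√13) ≈ 0.1256 + 14.353*I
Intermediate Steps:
o = -23 (o = -13 - 10 = -23)
Q(K) = √(-23 + K) (Q(K) = √(K - 23) = √(-23 + K))
W(k) = 4 (W(k) = 4 + k*0 = 4 + 0 = 4)
x(U, u) = -2 + U*u
√(x(d, W(0)) + Q(10)) = √((-2 - 51*4) + √(-23 + 10)) = √((-2 - 204) + √(-13)) = √(-206 + I*√13)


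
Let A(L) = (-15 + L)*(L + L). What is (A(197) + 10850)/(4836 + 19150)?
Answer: 41279/11993 ≈ 3.4419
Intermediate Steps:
A(L) = 2*L*(-15 + L) (A(L) = (-15 + L)*(2*L) = 2*L*(-15 + L))
(A(197) + 10850)/(4836 + 19150) = (2*197*(-15 + 197) + 10850)/(4836 + 19150) = (2*197*182 + 10850)/23986 = (71708 + 10850)*(1/23986) = 82558*(1/23986) = 41279/11993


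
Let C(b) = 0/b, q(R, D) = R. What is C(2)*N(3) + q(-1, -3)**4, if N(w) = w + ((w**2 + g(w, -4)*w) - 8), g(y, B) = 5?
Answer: 1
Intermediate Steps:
C(b) = 0
N(w) = -8 + w**2 + 6*w (N(w) = w + ((w**2 + 5*w) - 8) = w + (-8 + w**2 + 5*w) = -8 + w**2 + 6*w)
C(2)*N(3) + q(-1, -3)**4 = 0*(-8 + 3**2 + 6*3) + (-1)**4 = 0*(-8 + 9 + 18) + 1 = 0*19 + 1 = 0 + 1 = 1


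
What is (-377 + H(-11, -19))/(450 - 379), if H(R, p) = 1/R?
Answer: -4148/781 ≈ -5.3111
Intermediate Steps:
(-377 + H(-11, -19))/(450 - 379) = (-377 + 1/(-11))/(450 - 379) = (-377 - 1/11)/71 = -4148/11*1/71 = -4148/781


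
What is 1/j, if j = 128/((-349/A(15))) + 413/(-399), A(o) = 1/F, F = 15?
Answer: -33155/35129 ≈ -0.94381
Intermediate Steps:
A(o) = 1/15
j = -35129/33155 (j = 128/((-349/1/15)) + 413/(-399) = 128/((-349*15)) + 413*(-1/399) = 128/(-5235) - 59/57 = 128*(-1/5235) - 59/57 = -128/5235 - 59/57 = -35129/33155 ≈ -1.0595)
1/j = 1/(-35129/33155) = -33155/35129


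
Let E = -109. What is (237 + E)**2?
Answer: 16384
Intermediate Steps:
(237 + E)**2 = (237 - 109)**2 = 128**2 = 16384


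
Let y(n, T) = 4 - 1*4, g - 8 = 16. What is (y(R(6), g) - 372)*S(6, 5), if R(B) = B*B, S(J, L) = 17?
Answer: -6324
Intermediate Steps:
g = 24 (g = 8 + 16 = 24)
R(B) = B**2
y(n, T) = 0 (y(n, T) = 4 - 4 = 0)
(y(R(6), g) - 372)*S(6, 5) = (0 - 372)*17 = -372*17 = -6324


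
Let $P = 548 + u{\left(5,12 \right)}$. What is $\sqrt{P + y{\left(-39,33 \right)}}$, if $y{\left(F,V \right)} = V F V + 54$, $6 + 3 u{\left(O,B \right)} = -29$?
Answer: $\frac{i \sqrt{376926}}{3} \approx 204.65 i$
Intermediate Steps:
$u{\left(O,B \right)} = - \frac{35}{3}$ ($u{\left(O,B \right)} = -2 + \frac{1}{3} \left(-29\right) = -2 - \frac{29}{3} = - \frac{35}{3}$)
$P = \frac{1609}{3}$ ($P = 548 - \frac{35}{3} = \frac{1609}{3} \approx 536.33$)
$y{\left(F,V \right)} = 54 + F V^{2}$ ($y{\left(F,V \right)} = F V V + 54 = F V^{2} + 54 = 54 + F V^{2}$)
$\sqrt{P + y{\left(-39,33 \right)}} = \sqrt{\frac{1609}{3} + \left(54 - 39 \cdot 33^{2}\right)} = \sqrt{\frac{1609}{3} + \left(54 - 42471\right)} = \sqrt{\frac{1609}{3} - 42417} = \sqrt{- \frac{125642}{3}} = \frac{i \sqrt{376926}}{3}$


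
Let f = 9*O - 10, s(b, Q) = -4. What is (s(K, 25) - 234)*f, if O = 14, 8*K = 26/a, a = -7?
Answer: -27608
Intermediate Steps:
K = -13/28 (K = (26/(-7))/8 = (26*(-⅐))/8 = (⅛)*(-26/7) = -13/28 ≈ -0.46429)
f = 116 (f = 9*14 - 10 = 126 - 10 = 116)
(s(K, 25) - 234)*f = (-4 - 234)*116 = -238*116 = -27608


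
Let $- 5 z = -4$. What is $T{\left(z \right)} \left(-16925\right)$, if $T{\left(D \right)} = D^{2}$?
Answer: $-10832$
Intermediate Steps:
$z = \frac{4}{5}$ ($z = \left(- \frac{1}{5}\right) \left(-4\right) = \frac{4}{5} \approx 0.8$)
$T{\left(z \right)} \left(-16925\right) = \left(\frac{4}{5}\right)^{2} \left(-16925\right) = \frac{16}{25} \left(-16925\right) = -10832$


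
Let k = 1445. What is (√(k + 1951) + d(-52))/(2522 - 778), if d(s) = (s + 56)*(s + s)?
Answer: -26/109 + √849/872 ≈ -0.20512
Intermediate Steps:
d(s) = 2*s*(56 + s) (d(s) = (56 + s)*(2*s) = 2*s*(56 + s))
(√(k + 1951) + d(-52))/(2522 - 778) = (√(1445 + 1951) + 2*(-52)*(56 - 52))/(2522 - 778) = (√3396 + 2*(-52)*4)/1744 = (2*√849 - 416)*(1/1744) = (-416 + 2*√849)*(1/1744) = -26/109 + √849/872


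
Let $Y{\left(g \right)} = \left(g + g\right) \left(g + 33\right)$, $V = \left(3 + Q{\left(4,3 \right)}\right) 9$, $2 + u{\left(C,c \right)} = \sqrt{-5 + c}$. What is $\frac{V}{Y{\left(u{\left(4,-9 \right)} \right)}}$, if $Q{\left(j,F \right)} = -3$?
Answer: $0$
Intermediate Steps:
$u{\left(C,c \right)} = -2 + \sqrt{-5 + c}$
$V = 0$ ($V = \left(3 - 3\right) 9 = 0 \cdot 9 = 0$)
$Y{\left(g \right)} = 2 g \left(33 + g\right)$
$\frac{V}{Y{\left(u{\left(4,-9 \right)} \right)}} = \frac{0}{2 \left(-2 + \sqrt{-5 - 9}\right) \left(33 - \left(2 - \sqrt{-5 - 9}\right)\right)} = \frac{0}{2 \left(-2 + \sqrt{-14}\right) \left(33 - \left(2 - \sqrt{-14}\right)\right)} = \frac{0}{2 \left(-2 + i \sqrt{14}\right) \left(33 - \left(2 - i \sqrt{14}\right)\right)} = \frac{0}{2 \left(-2 + i \sqrt{14}\right) \left(31 + i \sqrt{14}\right)} = 0 \frac{1}{2 \left(-2 + i \sqrt{14}\right) \left(31 + i \sqrt{14}\right)} = 0$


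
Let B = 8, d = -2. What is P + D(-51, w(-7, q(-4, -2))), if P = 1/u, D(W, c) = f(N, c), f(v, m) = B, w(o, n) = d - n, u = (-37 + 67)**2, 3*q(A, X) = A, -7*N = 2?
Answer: 7201/900 ≈ 8.0011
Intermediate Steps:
N = -2/7 (N = -1/7*2 = -2/7 ≈ -0.28571)
q(A, X) = A/3
u = 900 (u = 30**2 = 900)
w(o, n) = -2 - n
f(v, m) = 8
D(W, c) = 8
P = 1/900 ≈ 0.0011111
P + D(-51, w(-7, q(-4, -2))) = 1/900 + 8 = 7201/900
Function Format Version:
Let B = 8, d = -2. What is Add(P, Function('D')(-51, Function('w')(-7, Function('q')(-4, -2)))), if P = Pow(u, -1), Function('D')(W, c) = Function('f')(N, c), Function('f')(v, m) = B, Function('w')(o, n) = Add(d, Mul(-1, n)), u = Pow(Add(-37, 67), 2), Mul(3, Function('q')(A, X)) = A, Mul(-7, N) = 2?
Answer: Rational(7201, 900) ≈ 8.0011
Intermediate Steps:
N = Rational(-2, 7) (N = Mul(Rational(-1, 7), 2) = Rational(-2, 7) ≈ -0.28571)
Function('q')(A, X) = Mul(Rational(1, 3), A)
u = 900 (u = Pow(30, 2) = 900)
Function('w')(o, n) = Add(-2, Mul(-1, n))
Function('f')(v, m) = 8
Function('D')(W, c) = 8
P = Rational(1, 900) (P = Pow(900, -1) = Rational(1, 900) ≈ 0.0011111)
Add(P, Function('D')(-51, Function('w')(-7, Function('q')(-4, -2)))) = Add(Rational(1, 900), 8) = Rational(7201, 900)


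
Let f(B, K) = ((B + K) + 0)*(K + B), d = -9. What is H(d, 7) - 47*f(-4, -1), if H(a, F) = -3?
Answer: -1178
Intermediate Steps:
f(B, K) = (B + K)**2 (f(B, K) = (B + K)*(B + K) = (B + K)**2)
H(d, 7) - 47*f(-4, -1) = -3 - 47*(-4 - 1)**2 = -3 - 47*(-5)**2 = -3 - 47*25 = -3 - 1175 = -1178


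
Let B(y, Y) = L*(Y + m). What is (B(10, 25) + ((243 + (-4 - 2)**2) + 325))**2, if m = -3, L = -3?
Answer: 289444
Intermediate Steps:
B(y, Y) = 9 - 3*Y (B(y, Y) = -3*(Y - 3) = -3*(-3 + Y) = 9 - 3*Y)
(B(10, 25) + ((243 + (-4 - 2)**2) + 325))**2 = ((9 - 3*25) + ((243 + (-4 - 2)**2) + 325))**2 = ((9 - 75) + ((243 + (-6)**2) + 325))**2 = (-66 + ((243 + 36) + 325))**2 = (-66 + (279 + 325))**2 = (-66 + 604)**2 = 538**2 = 289444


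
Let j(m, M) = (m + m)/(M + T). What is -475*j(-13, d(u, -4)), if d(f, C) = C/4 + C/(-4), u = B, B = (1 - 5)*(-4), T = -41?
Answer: -12350/41 ≈ -301.22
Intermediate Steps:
B = 16 (B = -4*(-4) = 16)
u = 16
d(f, C) = 0 (d(f, C) = C*(1/4) + C*(-1/4) = C/4 - C/4 = 0)
j(m, M) = 2*m/(-41 + M) (j(m, M) = (m + m)/(M - 41) = (2*m)/(-41 + M) = 2*m/(-41 + M))
-475*j(-13, d(u, -4)) = -950*(-13)/(-41 + 0) = -950*(-13)/(-41) = -950*(-13)*(-1)/41 = -475*26/41 = -12350/41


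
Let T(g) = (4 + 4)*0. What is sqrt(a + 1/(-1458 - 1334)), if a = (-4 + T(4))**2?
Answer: sqrt(31180358)/1396 ≈ 4.0000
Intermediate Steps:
T(g) = 0 (T(g) = 8*0 = 0)
a = 16 (a = (-4 + 0)**2 = (-4)**2 = 16)
sqrt(a + 1/(-1458 - 1334)) = sqrt(16 + 1/(-1458 - 1334)) = sqrt(16 + 1/(-2792)) = sqrt(16 - 1/2792) = sqrt(44671/2792) = sqrt(31180358)/1396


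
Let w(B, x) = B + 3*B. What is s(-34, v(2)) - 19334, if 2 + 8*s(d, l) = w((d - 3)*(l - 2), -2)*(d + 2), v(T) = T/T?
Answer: -79705/4 ≈ -19926.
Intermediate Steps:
w(B, x) = 4*B
v(T) = 1
s(d, l) = -1/4 + (-3 + d)*(-2 + l)*(2 + d)/2 (s(d, l) = -1/4 + ((4*((d - 3)*(l - 2)))*(d + 2))/8 = -1/4 + ((4*((-3 + d)*(-2 + l)))*(2 + d))/8 = -1/4 + ((4*(-3 + d)*(-2 + l))*(2 + d))/8 = -1/4 + (4*(-3 + d)*(-2 + l)*(2 + d))/8 = -1/4 + (-3 + d)*(-2 + l)*(2 + d)/2)
s(-34, v(2)) - 19334 = (23/4 - 34 - 1*(-34)**2 - 3*1 + (1/2)*1*(-34)**2 - 1/2*(-34)*1) - 19334 = (23/4 - 34 - 1*1156 - 3 + (1/2)*1*1156 + 17) - 19334 = (23/4 - 34 - 1156 - 3 + 578 + 17) - 19334 = -2369/4 - 19334 = -79705/4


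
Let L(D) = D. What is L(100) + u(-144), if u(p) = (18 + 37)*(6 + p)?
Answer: -7490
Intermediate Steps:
u(p) = 330 + 55*p (u(p) = 55*(6 + p) = 330 + 55*p)
L(100) + u(-144) = 100 + (330 + 55*(-144)) = 100 + (330 - 7920) = 100 - 7590 = -7490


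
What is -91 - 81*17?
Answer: -1468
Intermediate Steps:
-91 - 81*17 = -91 - 1377 = -1468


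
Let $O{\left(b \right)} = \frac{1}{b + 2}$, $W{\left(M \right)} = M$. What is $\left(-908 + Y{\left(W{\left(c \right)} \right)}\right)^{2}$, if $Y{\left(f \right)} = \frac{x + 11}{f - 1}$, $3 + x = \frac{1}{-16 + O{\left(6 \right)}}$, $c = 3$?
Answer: $\frac{13181795344}{16129} \approx 8.1727 \cdot 10^{5}$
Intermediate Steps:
$O{\left(b \right)} = \frac{1}{2 + b}$
$x = - \frac{389}{127}$ ($x = -3 + \frac{1}{-16 + \frac{1}{2 + 6}} = -3 + \frac{1}{-16 + \frac{1}{8}} = -3 + \frac{1}{- \frac{127}{8}} = -3 - \frac{8}{127} = - \frac{389}{127} \approx -3.063$)
$Y{\left(f \right)} = \frac{1008}{127 \left(-1 + f\right)}$ ($Y{\left(f \right)} = \frac{- \frac{389}{127} + 11}{f - 1} = \frac{1008}{127 \left(-1 + f\right)}$)
$\left(-908 + Y{\left(W{\left(c \right)} \right)}\right)^{2} = \left(-908 + \frac{1008}{127 \left(-1 + 3\right)}\right)^{2} = \left(-908 + \frac{1008}{127 \cdot 2}\right)^{2} = \left(-908 + \frac{1008}{127} \cdot \frac{1}{2}\right)^{2} = \left(-908 + \frac{504}{127}\right)^{2} = \left(- \frac{114812}{127}\right)^{2} = \frac{13181795344}{16129}$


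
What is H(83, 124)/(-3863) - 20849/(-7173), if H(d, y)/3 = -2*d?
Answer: 84111841/27709299 ≈ 3.0355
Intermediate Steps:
H(d, y) = -6*d (H(d, y) = 3*(-2*d) = -6*d)
H(83, 124)/(-3863) - 20849/(-7173) = -6*83/(-3863) - 20849/(-7173) = -498*(-1/3863) - 20849*(-1/7173) = 498/3863 + 20849/7173 = 84111841/27709299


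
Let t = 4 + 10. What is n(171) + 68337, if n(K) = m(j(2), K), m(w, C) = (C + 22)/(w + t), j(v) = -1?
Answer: 888574/13 ≈ 68352.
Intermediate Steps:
t = 14
m(w, C) = (22 + C)/(14 + w) (m(w, C) = (C + 22)/(w + 14) = (22 + C)/(14 + w))
n(K) = 22/13 + K/13 (n(K) = (22 + K)/(14 - 1) = (22 + K)/13 = 22/13 + K/13)
n(171) + 68337 = (22/13 + (1/13)*171) + 68337 = (22/13 + 171/13) + 68337 = 193/13 + 68337 = 888574/13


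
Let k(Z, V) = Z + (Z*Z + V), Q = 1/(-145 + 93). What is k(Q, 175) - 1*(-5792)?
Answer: 16134717/2704 ≈ 5967.0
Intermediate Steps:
Q = -1/52 (Q = 1/(-52) = -1/52 ≈ -0.019231)
k(Z, V) = V + Z + Z² (k(Z, V) = Z + (Z² + V) = Z + (V + Z²) = V + Z + Z²)
k(Q, 175) - 1*(-5792) = (175 - 1/52 + (-1/52)²) - 1*(-5792) = (175 - 1/52 + 1/2704) + 5792 = 473149/2704 + 5792 = 16134717/2704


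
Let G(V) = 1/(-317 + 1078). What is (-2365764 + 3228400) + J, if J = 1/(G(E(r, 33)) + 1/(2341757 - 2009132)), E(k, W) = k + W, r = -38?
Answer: 287843893121/333386 ≈ 8.6340e+5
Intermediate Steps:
E(k, W) = W + k
G(V) = 1/761
J = 253127625/333386 (J = 1/(1/761 + 1/(2341757 - 2009132)) = 1/(1/761 + 1/332625) = 1/(333386/253127625) = 253127625/333386 ≈ 759.26)
(-2365764 + 3228400) + J = (-2365764 + 3228400) + 253127625/333386 = 862636 + 253127625/333386 = 287843893121/333386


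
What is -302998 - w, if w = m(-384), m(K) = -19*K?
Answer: -310294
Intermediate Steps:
w = 7296 (w = -19*(-384) = 7296)
-302998 - w = -302998 - 1*7296 = -302998 - 7296 = -310294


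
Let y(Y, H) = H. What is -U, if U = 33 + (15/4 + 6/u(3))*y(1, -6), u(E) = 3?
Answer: 3/2 ≈ 1.5000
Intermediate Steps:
U = -3/2 (U = 33 + (15/4 + 6/3)*(-6) = 33 + (15*(1/4) + 6*(1/3))*(-6) = 33 + (15/4 + 2)*(-6) = 33 + (23/4)*(-6) = 33 - 69/2 = -3/2 ≈ -1.5000)
-U = -1*(-3/2) = 3/2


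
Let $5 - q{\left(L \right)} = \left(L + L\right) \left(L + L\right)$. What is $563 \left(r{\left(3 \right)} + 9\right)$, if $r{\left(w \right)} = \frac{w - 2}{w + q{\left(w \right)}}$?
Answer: $\frac{141313}{28} \approx 5046.9$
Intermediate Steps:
$q{\left(L \right)} = 5 - 4 L^{2}$ ($q{\left(L \right)} = 5 - \left(L + L\right) \left(L + L\right) = 5 - 2 L 2 L = 5 - 4 L^{2}$)
$r{\left(w \right)} = \frac{-2 + w}{5 + w - 4 w^{2}}$ ($r{\left(w \right)} = \frac{w - 2}{w - \left(-5 + 4 w^{2}\right)} = \frac{-2 + w}{5 + w - 4 w^{2}}$)
$563 \left(r{\left(3 \right)} + 9\right) = 563 \left(\frac{-2 + 3}{5 + 3 - 4 \cdot 3^{2}} + 9\right) = 563 \left(\frac{1}{5 + 3 - 36} \cdot 1 + 9\right) = 563 \left(\frac{1}{-28} \cdot 1 + 9\right) = 563 \left(\left(- \frac{1}{28}\right) 1 + 9\right) = 563 \left(- \frac{1}{28} + 9\right) = 563 \cdot \frac{251}{28} = \frac{141313}{28}$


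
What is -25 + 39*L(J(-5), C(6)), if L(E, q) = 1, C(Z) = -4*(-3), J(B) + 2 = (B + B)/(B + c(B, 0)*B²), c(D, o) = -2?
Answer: 14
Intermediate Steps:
J(B) = -2 + 2*B/(B - 2*B²) (J(B) = -2 + (B + B)/(B - 2*B²) = -2 + (2*B)/(B - 2*B²) = -2 + 2*B/(B - 2*B²))
C(Z) = 12
-25 + 39*L(J(-5), C(6)) = -25 + 39*1 = -25 + 39 = 14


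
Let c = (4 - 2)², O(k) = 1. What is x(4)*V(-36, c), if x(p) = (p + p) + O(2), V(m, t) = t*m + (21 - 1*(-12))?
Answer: -999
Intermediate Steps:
c = 4 (c = 2² = 4)
V(m, t) = 33 + m*t (V(m, t) = m*t + (21 + 12) = m*t + 33 = 33 + m*t)
x(p) = 1 + 2*p (x(p) = (p + p) + 1 = 2*p + 1 = 1 + 2*p)
x(4)*V(-36, c) = (1 + 2*4)*(33 - 36*4) = (1 + 8)*(33 - 144) = 9*(-111) = -999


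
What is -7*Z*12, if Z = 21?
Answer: -1764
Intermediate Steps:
-7*Z*12 = -7*21*12 = -147*12 = -1764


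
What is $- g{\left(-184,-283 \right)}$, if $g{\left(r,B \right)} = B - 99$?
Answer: $382$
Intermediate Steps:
$g{\left(r,B \right)} = -99 + B$
$- g{\left(-184,-283 \right)} = - (-99 - 283) = \left(-1\right) \left(-382\right) = 382$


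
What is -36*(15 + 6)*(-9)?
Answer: 6804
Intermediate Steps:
-36*(15 + 6)*(-9) = -36*21*(-9) = -756*(-9) = 6804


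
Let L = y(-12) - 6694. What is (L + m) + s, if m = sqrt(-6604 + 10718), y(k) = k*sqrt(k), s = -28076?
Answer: -34770 + 11*sqrt(34) - 24*I*sqrt(3) ≈ -34706.0 - 41.569*I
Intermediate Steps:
y(k) = k**(3/2)
m = 11*sqrt(34) (m = sqrt(4114) = 11*sqrt(34) ≈ 64.141)
L = -6694 - 24*I*sqrt(3) (L = (-12)**(3/2) - 6694 = -24*I*sqrt(3) - 6694 = -6694 - 24*I*sqrt(3) ≈ -6694.0 - 41.569*I)
(L + m) + s = ((-6694 - 24*I*sqrt(3)) + 11*sqrt(34)) - 28076 = (-6694 + 11*sqrt(34) - 24*I*sqrt(3)) - 28076 = -34770 + 11*sqrt(34) - 24*I*sqrt(3)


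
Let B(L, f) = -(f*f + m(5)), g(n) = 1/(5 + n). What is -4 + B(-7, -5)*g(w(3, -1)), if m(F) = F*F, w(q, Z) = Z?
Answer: -33/2 ≈ -16.500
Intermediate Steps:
m(F) = F**2
B(L, f) = -25 - f**2 (B(L, f) = -(f*f + 5**2) = -(f**2 + 25) = -(25 + f**2) = -25 - f**2)
-4 + B(-7, -5)*g(w(3, -1)) = -4 + (-25 - 1*(-5)**2)/(5 - 1) = -4 + (-25 - 1*25)/4 = -4 + (-25 - 25)*(1/4) = -4 - 50*1/4 = -4 - 25/2 = -33/2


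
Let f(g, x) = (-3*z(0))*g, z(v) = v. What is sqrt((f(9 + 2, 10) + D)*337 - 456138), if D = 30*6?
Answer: 3*I*sqrt(43942) ≈ 628.87*I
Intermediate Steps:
D = 180
f(g, x) = 0 (f(g, x) = (-3*0)*g = 0*g = 0)
sqrt((f(9 + 2, 10) + D)*337 - 456138) = sqrt((0 + 180)*337 - 456138) = sqrt(180*337 - 456138) = sqrt(60660 - 456138) = sqrt(-395478) = 3*I*sqrt(43942)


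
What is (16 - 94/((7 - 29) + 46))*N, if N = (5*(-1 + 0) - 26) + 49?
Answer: 435/2 ≈ 217.50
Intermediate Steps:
N = 18 (N = (5*(-1) - 26) + 49 = (-5 - 26) + 49 = -31 + 49 = 18)
(16 - 94/((7 - 29) + 46))*N = (16 - 94/((7 - 29) + 46))*18 = (16 - 94/(-22 + 46))*18 = (16 - 94/24)*18 = (16 - 94*1/24)*18 = (16 - 47/12)*18 = (145/12)*18 = 435/2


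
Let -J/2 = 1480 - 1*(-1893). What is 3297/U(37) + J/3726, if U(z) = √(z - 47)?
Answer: -3373/1863 - 3297*I*√10/10 ≈ -1.8105 - 1042.6*I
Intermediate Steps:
U(z) = √(-47 + z)
J = -6746 (J = -2*(1480 - 1*(-1893)) = -2*(1480 + 1893) = -2*3373 = -6746)
3297/U(37) + J/3726 = 3297/(√(-47 + 37)) - 6746/3726 = 3297/(√(-10)) - 6746*1/3726 = 3297/((I*√10)) - 3373/1863 = 3297*(-I*√10/10) - 3373/1863 = -3297*I*√10/10 - 3373/1863 = -3373/1863 - 3297*I*√10/10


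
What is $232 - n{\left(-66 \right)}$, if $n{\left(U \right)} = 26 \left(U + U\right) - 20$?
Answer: $3684$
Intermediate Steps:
$n{\left(U \right)} = -20 + 52 U$ ($n{\left(U \right)} = 26 \cdot 2 U - 20 = 52 U - 20 = -20 + 52 U$)
$232 - n{\left(-66 \right)} = 232 - \left(-20 + 52 \left(-66\right)\right) = 232 - \left(-20 - 3432\right) = 232 - -3452 = 232 + 3452 = 3684$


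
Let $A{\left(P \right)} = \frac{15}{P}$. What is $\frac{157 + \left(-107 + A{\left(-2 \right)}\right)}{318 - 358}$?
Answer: $- \frac{17}{16} \approx -1.0625$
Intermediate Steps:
$\frac{157 + \left(-107 + A{\left(-2 \right)}\right)}{318 - 358} = \frac{157 - \left(107 - \frac{15}{-2}\right)}{318 - 358} = \frac{157 + \left(-107 + 15 \left(- \frac{1}{2}\right)\right)}{-40} = \left(157 - \frac{229}{2}\right) \left(- \frac{1}{40}\right) = \frac{85}{2} \left(- \frac{1}{40}\right) = - \frac{17}{16}$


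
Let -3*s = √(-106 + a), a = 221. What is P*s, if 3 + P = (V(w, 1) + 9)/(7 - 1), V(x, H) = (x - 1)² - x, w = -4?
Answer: -10*√115/9 ≈ -11.915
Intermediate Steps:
V(x, H) = (-1 + x)² - x
P = 10/3 (P = -3 + (((-1 - 4)² - 1*(-4)) + 9)/(7 - 1) = -3 + (((-5)² + 4) + 9)/6 = -3 + ((25 + 4) + 9)*(⅙) = -3 + (29 + 9)*(⅙) = -3 + 38*(⅙) = -3 + 19/3 = 10/3 ≈ 3.3333)
s = -√115/3 (s = -√(-106 + 221)/3 = -√115/3 ≈ -3.5746)
P*s = 10*(-√115/3)/3 = -10*√115/9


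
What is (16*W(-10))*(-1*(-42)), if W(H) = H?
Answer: -6720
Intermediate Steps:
(16*W(-10))*(-1*(-42)) = (16*(-10))*(-1*(-42)) = -160*42 = -6720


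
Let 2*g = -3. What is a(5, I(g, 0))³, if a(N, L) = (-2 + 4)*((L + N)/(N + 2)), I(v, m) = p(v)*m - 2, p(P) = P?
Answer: 216/343 ≈ 0.62974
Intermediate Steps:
g = -3/2 (g = (½)*(-3) = -3/2 ≈ -1.5000)
I(v, m) = -2 + m*v (I(v, m) = v*m - 2 = m*v - 2 = -2 + m*v)
a(N, L) = 2*(L + N)/(2 + N) (a(N, L) = 2*((L + N)/(2 + N)) = 2*(L + N)/(2 + N))
a(5, I(g, 0))³ = (2*((-2 + 0*(-3/2)) + 5)/(2 + 5))³ = (2*((-2 + 0) + 5)/7)³ = (2*(⅐)*(-2 + 5))³ = (2*(⅐)*3)³ = (6/7)³ = 216/343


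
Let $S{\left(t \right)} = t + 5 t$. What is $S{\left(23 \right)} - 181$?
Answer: $-43$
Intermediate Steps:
$S{\left(t \right)} = 6 t$
$S{\left(23 \right)} - 181 = 6 \cdot 23 - 181 = 138 - 181 = -43$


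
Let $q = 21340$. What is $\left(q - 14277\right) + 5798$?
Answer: $12861$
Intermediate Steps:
$\left(q - 14277\right) + 5798 = \left(21340 - 14277\right) + 5798 = 7063 + 5798 = 12861$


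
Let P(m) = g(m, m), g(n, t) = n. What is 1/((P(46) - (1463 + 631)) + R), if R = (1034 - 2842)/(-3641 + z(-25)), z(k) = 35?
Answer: -1803/3691640 ≈ -0.00048840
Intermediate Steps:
P(m) = m
R = 904/1803 (R = (1034 - 2842)/(-3641 + 35) = -1808/(-3606) = -1808*(-1/3606) = 904/1803 ≈ 0.50139)
1/((P(46) - (1463 + 631)) + R) = 1/((46 - (1463 + 631)) + 904/1803) = 1/((46 - 1*2094) + 904/1803) = 1/((46 - 2094) + 904/1803) = 1/(-2048 + 904/1803) = 1/(-3691640/1803) = -1803/3691640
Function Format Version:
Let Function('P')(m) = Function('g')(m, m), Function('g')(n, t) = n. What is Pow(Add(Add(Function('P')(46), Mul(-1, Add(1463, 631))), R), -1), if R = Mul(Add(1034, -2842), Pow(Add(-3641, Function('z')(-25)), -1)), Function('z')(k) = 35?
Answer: Rational(-1803, 3691640) ≈ -0.00048840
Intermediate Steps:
Function('P')(m) = m
R = Rational(904, 1803) (R = Mul(Add(1034, -2842), Pow(Add(-3641, 35), -1)) = Mul(-1808, Pow(-3606, -1)) = Mul(-1808, Rational(-1, 3606)) = Rational(904, 1803) ≈ 0.50139)
Pow(Add(Add(Function('P')(46), Mul(-1, Add(1463, 631))), R), -1) = Pow(Add(Add(46, Mul(-1, Add(1463, 631))), Rational(904, 1803)), -1) = Pow(Add(Add(46, Mul(-1, 2094)), Rational(904, 1803)), -1) = Pow(Add(Add(46, -2094), Rational(904, 1803)), -1) = Pow(Add(-2048, Rational(904, 1803)), -1) = Pow(Rational(-3691640, 1803), -1) = Rational(-1803, 3691640)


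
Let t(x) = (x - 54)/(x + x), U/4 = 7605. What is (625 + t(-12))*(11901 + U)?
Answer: 106268031/4 ≈ 2.6567e+7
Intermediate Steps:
U = 30420 (U = 4*7605 = 30420)
t(x) = (-54 + x)/(2*x) (t(x) = (-54 + x)/((2*x)) = (-54 + x)*(1/(2*x)) = (-54 + x)/(2*x))
(625 + t(-12))*(11901 + U) = (625 + (1/2)*(-54 - 12)/(-12))*(11901 + 30420) = (625 + (1/2)*(-1/12)*(-66))*42321 = (625 + 11/4)*42321 = (2511/4)*42321 = 106268031/4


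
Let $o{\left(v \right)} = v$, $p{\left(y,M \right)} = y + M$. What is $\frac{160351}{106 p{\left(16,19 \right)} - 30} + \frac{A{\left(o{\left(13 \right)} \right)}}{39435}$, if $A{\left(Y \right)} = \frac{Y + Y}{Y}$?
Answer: $\frac{1264689809}{29024160} \approx 43.574$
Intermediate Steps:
$p{\left(y,M \right)} = M + y$
$A{\left(Y \right)} = 2$ ($A{\left(Y \right)} = \frac{2 Y}{Y} = 2$)
$\frac{160351}{106 p{\left(16,19 \right)} - 30} + \frac{A{\left(o{\left(13 \right)} \right)}}{39435} = \frac{160351}{106 \left(19 + 16\right) - 30} + \frac{2}{39435} = \frac{160351}{106 \cdot 35 - 30} + 2 \cdot \frac{1}{39435} = \frac{160351}{3710 - 30} + \frac{2}{39435} = \frac{160351}{3680} + \frac{2}{39435} = \frac{1264689809}{29024160}$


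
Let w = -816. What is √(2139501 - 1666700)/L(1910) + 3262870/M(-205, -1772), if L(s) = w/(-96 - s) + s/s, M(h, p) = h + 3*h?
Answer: -326287/82 + 413*√9649/83 ≈ -3490.3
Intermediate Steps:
M(h, p) = 4*h
L(s) = 1 - 816/(-96 - s) (L(s) = -816/(-96 - s) + s/s = -816/(-96 - s) + 1 = 1 - 816/(-96 - s))
√(2139501 - 1666700)/L(1910) + 3262870/M(-205, -1772) = √(2139501 - 1666700)/(((912 + 1910)/(96 + 1910))) + 3262870/((4*(-205))) = √472801/((2822/2006)) + 3262870/(-820) = (7*√9649)/(((1/2006)*2822)) + 3262870*(-1/820) = (7*√9649)/(83/59) - 326287/82 = (7*√9649)*(59/83) - 326287/82 = 413*√9649/83 - 326287/82 = -326287/82 + 413*√9649/83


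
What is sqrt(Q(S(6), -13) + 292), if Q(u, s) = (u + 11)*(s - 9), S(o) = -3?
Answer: 2*sqrt(29) ≈ 10.770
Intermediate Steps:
Q(u, s) = (-9 + s)*(11 + u) (Q(u, s) = (11 + u)*(-9 + s) = (-9 + s)*(11 + u))
sqrt(Q(S(6), -13) + 292) = sqrt((-99 - 9*(-3) + 11*(-13) - 13*(-3)) + 292) = sqrt((-99 + 27 - 143 + 39) + 292) = sqrt(-176 + 292) = sqrt(116) = 2*sqrt(29)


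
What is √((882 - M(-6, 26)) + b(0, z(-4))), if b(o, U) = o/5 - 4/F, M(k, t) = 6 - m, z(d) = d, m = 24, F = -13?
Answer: 2*√38038/13 ≈ 30.005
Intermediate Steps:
M(k, t) = -18 (M(k, t) = 6 - 1*24 = 6 - 24 = -18)
b(o, U) = 4/13 + o/5 (b(o, U) = o/5 - 4/(-13) = o*(⅕) - 4*(-1/13) = o/5 + 4/13 = 4/13 + o/5)
√((882 - M(-6, 26)) + b(0, z(-4))) = √((882 - 1*(-18)) + (4/13 + (⅕)*0)) = √((882 + 18) + (4/13 + 0)) = √(900 + 4/13) = √(11704/13) = 2*√38038/13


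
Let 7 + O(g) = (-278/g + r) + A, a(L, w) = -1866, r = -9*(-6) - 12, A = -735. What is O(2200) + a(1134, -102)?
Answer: -2822739/1100 ≈ -2566.1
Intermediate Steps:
r = 42 (r = 54 - 12 = 42)
O(g) = -700 - 278/g (O(g) = -7 + ((-278/g + 42) - 735) = -7 + ((42 - 278/g) - 735) = -7 + (-693 - 278/g) = -700 - 278/g)
O(2200) + a(1134, -102) = (-700 - 278/2200) - 1866 = (-700 - 278*1/2200) - 1866 = (-700 - 139/1100) - 1866 = -770139/1100 - 1866 = -2822739/1100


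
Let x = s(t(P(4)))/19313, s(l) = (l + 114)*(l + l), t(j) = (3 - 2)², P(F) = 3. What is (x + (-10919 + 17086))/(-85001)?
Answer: -119103501/1641624313 ≈ -0.072552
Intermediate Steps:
t(j) = 1 (t(j) = 1² = 1)
s(l) = 2*l*(114 + l) (s(l) = (114 + l)*(2*l) = 2*l*(114 + l))
x = 230/19313 (x = (2*1*(114 + 1))/19313 = (2*1*115)*(1/19313) = 230*(1/19313) = 230/19313 ≈ 0.011909)
(x + (-10919 + 17086))/(-85001) = (230/19313 + (-10919 + 17086))/(-85001) = (230/19313 + 6167)*(-1/85001) = (119103501/19313)*(-1/85001) = -119103501/1641624313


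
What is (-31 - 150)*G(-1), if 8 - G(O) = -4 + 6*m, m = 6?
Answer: 4344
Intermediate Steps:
G(O) = -24 (G(O) = 8 - (-4 + 6*6) = 8 - (-4 + 36) = 8 - 1*32 = 8 - 32 = -24)
(-31 - 150)*G(-1) = (-31 - 150)*(-24) = -181*(-24) = 4344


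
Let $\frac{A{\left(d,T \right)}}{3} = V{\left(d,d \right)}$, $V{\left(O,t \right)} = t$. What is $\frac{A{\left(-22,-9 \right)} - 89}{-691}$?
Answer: $\frac{155}{691} \approx 0.22431$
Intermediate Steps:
$A{\left(d,T \right)} = 3 d$
$\frac{A{\left(-22,-9 \right)} - 89}{-691} = \frac{3 \left(-22\right) - 89}{-691} = \left(-66 - 89\right) \left(- \frac{1}{691}\right) = \left(-155\right) \left(- \frac{1}{691}\right) = \frac{155}{691}$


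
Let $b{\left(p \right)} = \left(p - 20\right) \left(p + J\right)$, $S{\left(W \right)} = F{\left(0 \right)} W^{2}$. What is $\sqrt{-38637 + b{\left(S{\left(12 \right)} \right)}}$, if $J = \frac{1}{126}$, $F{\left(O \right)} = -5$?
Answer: $\frac{\sqrt{217923293}}{21} \approx 702.96$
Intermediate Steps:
$J = \frac{1}{126} \approx 0.0079365$
$S{\left(W \right)} = - 5 W^{2}$
$b{\left(p \right)} = \left(-20 + p\right) \left(\frac{1}{126} + p\right)$ ($b{\left(p \right)} = \left(p - 20\right) \left(p + \frac{1}{126}\right) = \left(-20 + p\right) \left(\frac{1}{126} + p\right)$)
$\sqrt{-38637 + b{\left(S{\left(12 \right)} \right)}} = \sqrt{-38637 - \left(\frac{10}{63} - 518400 + \frac{2519}{126} \left(-5\right) 12^{2}\right)} = \sqrt{-38637 - \left(\frac{10}{63} - 518400 + \frac{2519}{126} \left(-5\right) 144\right)} = \sqrt{-38637 - \left(- \frac{906830}{63} - 518400\right)} = \sqrt{-38637 + \left(- \frac{10}{63} + 518400 + \frac{100760}{7}\right)} = \sqrt{-38637 + \frac{33566030}{63}} = \sqrt{\frac{31131899}{63}} = \frac{\sqrt{217923293}}{21}$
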